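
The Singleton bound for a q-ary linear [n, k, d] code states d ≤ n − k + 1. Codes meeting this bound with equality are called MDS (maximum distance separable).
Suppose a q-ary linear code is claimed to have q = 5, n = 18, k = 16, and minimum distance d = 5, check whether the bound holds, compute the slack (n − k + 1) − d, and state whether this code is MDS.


Singleton RHS = n − k + 1 = 3, slack = -2, bound violated (no such code; not MDS).

Singleton bound: d ≤ n − k + 1.
Here n = 18, k = 16, so n − k + 1 = 3.
Given d = 5, check d ≤ 3: NO.
Slack = (n − k + 1) − d = -2.
The slack is negative: d = 5 exceeds n − k + 1 = 3 by 2, so the Singleton bound is violated and no linear [18, 16, 5]_5 code can exist. In particular it is not MDS (MDS requires d = n − k + 1 exactly).
Description: the claimed parameters are [18, 16, 5]_5; such a code would be impossible (violates the Singleton bound).


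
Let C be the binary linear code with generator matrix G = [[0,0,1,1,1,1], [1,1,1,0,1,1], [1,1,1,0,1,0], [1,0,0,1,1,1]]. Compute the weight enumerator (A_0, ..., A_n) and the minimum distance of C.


Weight distribution: A_0 = 1, A_1 = 1, A_2 = 2, A_3 = 6, A_4 = 5, A_5 = 1. Minimum distance d = 1.

Enumerate all 2^4 = 16 messages m ∈ F_2^4.
For each, compute codeword c = mG in F_2^6, then tally its weight.
  m = 0000 → c = 000000, weight = 0.
  m = 1000 → c = 001111, weight = 4.
  m = 0100 → c = 111011, weight = 5.
  m = 1100 → c = 110100, weight = 3.
  m = 0010 → c = 111010, weight = 4.
  m = 1010 → c = 110101, weight = 4.
  m = 0110 → c = 000001, weight = 1.
  m = 1110 → c = 001110, weight = 3.
  m = 0001 → c = 100111, weight = 4.
  m = 1001 → c = 101000, weight = 2.
  m = 0101 → c = 011100, weight = 3.
  m = 1101 → c = 010011, weight = 3.
  m = 0011 → c = 011101, weight = 4.
  m = 1011 → c = 010010, weight = 2.
  m = 0111 → c = 100110, weight = 3.
  m = 1111 → c = 101001, weight = 3.
Tally weights:
  weight 0: 1 codewords.
  weight 1: 1 codewords.
  weight 2: 2 codewords.
  weight 3: 6 codewords.
  weight 4: 5 codewords.
  weight 5: 1 codewords.
Minimum distance d = smallest w > 0 with A_w > 0 = 1.
Sanity: Σ A_w = 16 = 2^4 = 16 ✓.


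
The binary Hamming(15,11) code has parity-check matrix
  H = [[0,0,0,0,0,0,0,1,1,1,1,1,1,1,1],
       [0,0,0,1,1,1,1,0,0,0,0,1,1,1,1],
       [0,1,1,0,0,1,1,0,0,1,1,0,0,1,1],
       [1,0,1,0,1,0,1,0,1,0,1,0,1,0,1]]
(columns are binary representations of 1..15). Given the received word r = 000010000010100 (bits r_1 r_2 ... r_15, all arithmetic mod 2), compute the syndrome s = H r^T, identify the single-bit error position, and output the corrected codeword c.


s = (0, 0, 1, 1)^T, error position = 3, corrected codeword c = 001010000010100

Compute s = H r^T mod 2 one row at a time:
  s_1 = 0 + 0 + 0 + 1 + 0 + 1 + 0 + 0 = 2 ≡ 0 (mod 2).
  s_2 = 0 + 1 + 0 + 0 + 0 + 1 + 0 + 0 = 2 ≡ 0 (mod 2).
  s_3 = 0 + 0 + 0 + 0 + 0 + 1 + 0 + 0 = 1 ≡ 1 (mod 2).
  s_4 = 0 + 0 + 1 + 0 + 0 + 1 + 1 + 0 = 3 ≡ 1 (mod 2).
s = (0, 0, 1, 1)^T — this equals column 3 of H (binary 0011), so error is at position 3.
Correct: flip bit 3 of r = 000010000010100 to get c = 001010000010100.


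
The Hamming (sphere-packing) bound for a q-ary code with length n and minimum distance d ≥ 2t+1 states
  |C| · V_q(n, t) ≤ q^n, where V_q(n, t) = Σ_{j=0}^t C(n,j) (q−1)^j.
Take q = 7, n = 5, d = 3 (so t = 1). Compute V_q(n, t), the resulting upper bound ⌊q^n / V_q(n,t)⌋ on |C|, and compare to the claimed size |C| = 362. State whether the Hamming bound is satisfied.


V_q(n, t) = 31, q^n = 16807, Hamming bound = 542, |C| = 362 ≤ bound (satisfied).

Step 1: Compute V_q(n, t) = Σ_{j=0}^1 C(n, j) (q−1)^j.
  j = 0: C(5,0)·(6)^0 = 1·1 = 1.
  j = 1: C(5,1)·(6)^1 = 5·6 = 30.
  V_q(n, t) = 1 + 30 = 31.
Step 2: q^n = 7^5 = 16807.
Step 3: Hamming bound ⌊q^n / V_q(n,t)⌋ = ⌊16807/31⌋ = 542.
Step 4: Compare |C| = 362 to 542: satisfied.
The claimed |C| lies below the Hamming bound.


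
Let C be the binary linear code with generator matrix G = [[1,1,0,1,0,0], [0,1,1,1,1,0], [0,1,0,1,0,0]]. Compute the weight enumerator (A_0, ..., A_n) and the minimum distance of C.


Weight distribution: A_0 = 1, A_1 = 1, A_2 = 2, A_3 = 2, A_4 = 1, A_5 = 1. Minimum distance d = 1.

Enumerate all 2^3 = 8 messages m ∈ F_2^3.
For each, compute codeword c = mG in F_2^6, then tally its weight.
  m = 000 → c = 000000, weight = 0.
  m = 100 → c = 110100, weight = 3.
  m = 010 → c = 011110, weight = 4.
  m = 110 → c = 101010, weight = 3.
  m = 001 → c = 010100, weight = 2.
  m = 101 → c = 100000, weight = 1.
  m = 011 → c = 001010, weight = 2.
  m = 111 → c = 111110, weight = 5.
Tally weights:
  weight 0: 1 codewords.
  weight 1: 1 codewords.
  weight 2: 2 codewords.
  weight 3: 2 codewords.
  weight 4: 1 codewords.
  weight 5: 1 codewords.
Minimum distance d = smallest w > 0 with A_w > 0 = 1.
Sanity: Σ A_w = 8 = 2^3 = 8 ✓.


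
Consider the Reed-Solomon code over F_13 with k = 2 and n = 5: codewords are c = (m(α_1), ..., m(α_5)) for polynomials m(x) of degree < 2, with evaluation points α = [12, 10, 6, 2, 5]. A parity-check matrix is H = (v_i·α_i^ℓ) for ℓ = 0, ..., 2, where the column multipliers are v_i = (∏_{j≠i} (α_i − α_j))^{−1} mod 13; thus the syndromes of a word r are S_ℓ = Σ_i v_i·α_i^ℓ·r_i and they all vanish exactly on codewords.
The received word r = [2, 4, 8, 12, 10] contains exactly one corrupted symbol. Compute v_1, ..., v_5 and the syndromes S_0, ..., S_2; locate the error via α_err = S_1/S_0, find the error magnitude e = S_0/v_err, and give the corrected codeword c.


S = (12, 8, 1), error at position 5, error magnitude e = 1, c = [2, 4, 8, 12, 9].

Step 1: column multipliers v_i = (∏_{j≠i}(α_i − α_j))^{−1} mod 13.
  i = 1 (α = 12): (12−10)(12−6)(12−2)(12−5) = 2·6·10·7 = 840 ≡ 8, so v_1 = 8^{−1} = 5 (mod 13).
  i = 2 (α = 10): (10−12)(10−6)(10−2)(10−5) = (−2)·4·8·5 = −320 ≡ 5, so v_2 = 5^{−1} = 8 (mod 13).
  i = 3 (α = 6): (6−12)(6−10)(6−2)(6−5) = (−6)·(−4)·4·1 = 96 ≡ 5, so v_3 = 5^{−1} = 8 (mod 13).
  i = 4 (α = 2): (2−12)(2−10)(2−6)(2−5) = (−10)·(−8)·(−4)·(−3) = 960 ≡ 11, so v_4 = 11^{−1} = 6 (mod 13).
  i = 5 (α = 5): (5−12)(5−10)(5−6)(5−2) = (−7)·(−5)·(−1)·3 = −105 ≡ 12, so v_5 = 12^{−1} = 12 (mod 13).
  v = [5, 8, 8, 6, 12].
Step 2: syndromes of r = [2, 4, 8, 12, 10] (all sums mod 13).
  S_0 = Σ v_i r_i = 5·2 + 8·4 + 8·8 + 6·12 + 12·10 = 298 ≡ 12.
  S_1 = Σ v_i α_i r_i = 5·12·2 + 8·10·4 + 8·6·8 + 6·2·12 + 12·5·10 = 1568 ≡ 8.
  α_i^2 mod 13 = [1, 9, 10, 4, 12].
  S_2 = Σ v_i α_i^2 r_i = 5·1·2 + 8·9·4 + 8·10·8 + 6·4·12 + 12·12·10 = 2666 ≡ 1.
  S = (12, 8, 1) ≠ 0, so r is not a codeword (an error is present).
Step 3: locate the error. For a single error e at position i, S_ℓ = v_i·e·α_i^ℓ, so α_err = S_1/S_0.
  S_0^{−1} = 12^{−1} = 12 (mod 13), so α_err = 8·12 = 96 ≡ 5 = α_5. Error position i = 5.
  Consistency check: S_2/S_1 = 1·5 = 5 ≡ 5 = α_err ✓ (single-error assumption holds).
Step 4: error magnitude e = S_0/v_5 = S_0·∏_{j≠5}(α_5 − α_j) = 12·12 = 144 ≡ 1 (mod 13).
Step 5: correct position 5: c_5 = r_5 − e = 10 − 1 ≡ 9 (mod 13). Hence c = [2, 4, 8, 12, 9].
  Check: interpolating c through the α_i gives m(x) = 1 + 12·x (degree < 2) with m(α_i) = c_i for every i, so c is indeed a codeword.


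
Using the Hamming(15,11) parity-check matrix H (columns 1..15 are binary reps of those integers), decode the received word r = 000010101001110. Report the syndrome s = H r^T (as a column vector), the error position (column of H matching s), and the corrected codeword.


s = (0, 1, 0, 0)^T, error position = 4, corrected codeword c = 000110101001110

Compute s = H r^T mod 2 one row at a time:
  s_1 = 0 + 1 + 0 + 0 + 1 + 1 + 1 + 0 = 4 ≡ 0 (mod 2).
  s_2 = 0 + 1 + 0 + 1 + 1 + 1 + 1 + 0 = 5 ≡ 1 (mod 2).
  s_3 = 0 + 0 + 0 + 1 + 0 + 0 + 1 + 0 = 2 ≡ 0 (mod 2).
  s_4 = 0 + 0 + 1 + 1 + 1 + 0 + 1 + 0 = 4 ≡ 0 (mod 2).
s = (0, 1, 0, 0)^T — this equals column 4 of H (binary 0100), so error is at position 4.
Correct: flip bit 4 of r = 000010101001110 to get c = 000110101001110.


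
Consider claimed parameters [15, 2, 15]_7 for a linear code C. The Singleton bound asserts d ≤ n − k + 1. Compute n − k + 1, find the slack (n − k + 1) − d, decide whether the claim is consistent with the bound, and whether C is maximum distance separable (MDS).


Singleton RHS = n − k + 1 = 14, slack = -1, bound violated (no such code; not MDS).

Singleton bound: d ≤ n − k + 1.
Here n = 15, k = 2, so n − k + 1 = 14.
Given d = 15, check d ≤ 14: NO.
Slack = (n − k + 1) − d = -1.
The slack is negative: d = 15 exceeds n − k + 1 = 14 by 1, so the Singleton bound is violated and no linear [15, 2, 15]_7 code can exist. In particular it is not MDS (MDS requires d = n − k + 1 exactly).
Description: the claimed parameters are [15, 2, 15]_7; such a code would be impossible (violates the Singleton bound).


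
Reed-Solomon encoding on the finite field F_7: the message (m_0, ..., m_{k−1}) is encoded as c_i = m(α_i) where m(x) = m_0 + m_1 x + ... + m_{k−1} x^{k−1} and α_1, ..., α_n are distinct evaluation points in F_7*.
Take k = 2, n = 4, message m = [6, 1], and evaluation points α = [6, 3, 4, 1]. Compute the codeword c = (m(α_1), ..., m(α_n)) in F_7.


c = [5, 2, 3, 0]

Message polynomial: m(x) = 6 + 1·x (mod 7).
For each evaluation point α_i, compute m(α_i) mod 7:
  α_1 = 6: Horner steps 1 → 5, so m(6) = 5.
  α_2 = 3: Horner steps 1 → 2, so m(3) = 2.
  α_3 = 4: Horner steps 1 → 3, so m(4) = 3.
  α_4 = 1: Horner steps 1 → 0, so m(1) = 0.
Codeword c = [5, 2, 3, 0] ∈ F_7^4.


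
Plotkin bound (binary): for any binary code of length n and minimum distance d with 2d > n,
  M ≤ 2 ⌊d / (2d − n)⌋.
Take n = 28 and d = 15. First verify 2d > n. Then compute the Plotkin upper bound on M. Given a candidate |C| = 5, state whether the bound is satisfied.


Plotkin bound M ≤ 14; given |C| = 5 ≤ bound (satisfied).

Check applicability: 2d = 30, n = 28.
2d − n = 2 > 0, so Plotkin applies.
Compute d/(2d−n) = 15/2 ≈ 7.5000.
⌊d/(2d−n)⌋ = 7.
Plotkin bound: M ≤ 2·7 = 14.
Given |C| = 5, check: satisfied.
This |C| is below the Plotkin bound.


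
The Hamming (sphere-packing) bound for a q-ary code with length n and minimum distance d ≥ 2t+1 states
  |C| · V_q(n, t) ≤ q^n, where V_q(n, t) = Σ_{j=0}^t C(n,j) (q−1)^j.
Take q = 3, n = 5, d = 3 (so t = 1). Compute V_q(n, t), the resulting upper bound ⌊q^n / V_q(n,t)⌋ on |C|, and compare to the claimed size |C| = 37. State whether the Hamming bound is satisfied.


V_q(n, t) = 11, q^n = 243, Hamming bound = 22, |C| = 37 > bound (violated).

Step 1: Compute V_q(n, t) = Σ_{j=0}^1 C(n, j) (q−1)^j.
  j = 0: C(5,0)·(2)^0 = 1·1 = 1.
  j = 1: C(5,1)·(2)^1 = 5·2 = 10.
  V_q(n, t) = 1 + 10 = 11.
Step 2: q^n = 3^5 = 243.
Step 3: Hamming bound ⌊q^n / V_q(n,t)⌋ = ⌊243/11⌋ = 22.
Step 4: Compare |C| = 37 to 22: violated.
The claimed |C| lies above the Hamming bound, so no 3-ary code of length 5 with d ≥ 3 can have 37 codewords.


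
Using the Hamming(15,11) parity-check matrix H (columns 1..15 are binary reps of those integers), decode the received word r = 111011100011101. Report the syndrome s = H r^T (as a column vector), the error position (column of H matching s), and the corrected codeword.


s = (0, 0, 0, 1)^T, error position = 1, corrected codeword c = 011011100011101

Compute s = H r^T mod 2 one row at a time:
  s_1 = 0 + 0 + 0 + 1 + 1 + 1 + 0 + 1 = 4 ≡ 0 (mod 2).
  s_2 = 0 + 1 + 1 + 1 + 1 + 1 + 0 + 1 = 6 ≡ 0 (mod 2).
  s_3 = 1 + 1 + 1 + 1 + 0 + 1 + 0 + 1 = 6 ≡ 0 (mod 2).
  s_4 = 1 + 1 + 1 + 1 + 0 + 1 + 1 + 1 = 7 ≡ 1 (mod 2).
s = (0, 0, 0, 1)^T — this equals column 1 of H (binary 0001), so error is at position 1.
Correct: flip bit 1 of r = 111011100011101 to get c = 011011100011101.


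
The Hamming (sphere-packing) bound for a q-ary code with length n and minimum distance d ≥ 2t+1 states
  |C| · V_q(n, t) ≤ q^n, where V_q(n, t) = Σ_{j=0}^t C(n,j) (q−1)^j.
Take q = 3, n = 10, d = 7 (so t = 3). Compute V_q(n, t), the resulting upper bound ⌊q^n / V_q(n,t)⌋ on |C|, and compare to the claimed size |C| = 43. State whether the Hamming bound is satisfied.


V_q(n, t) = 1161, q^n = 59049, Hamming bound = 50, |C| = 43 ≤ bound (satisfied).

Step 1: Compute V_q(n, t) = Σ_{j=0}^3 C(n, j) (q−1)^j.
  j = 0: C(10,0)·(2)^0 = 1·1 = 1.
  j = 1: C(10,1)·(2)^1 = 10·2 = 20.
  j = 2: C(10,2)·(2)^2 = 45·4 = 180.
  j = 3: C(10,3)·(2)^3 = 120·8 = 960.
  V_q(n, t) = 1 + 20 + 180 + 960 = 1161.
Step 2: q^n = 3^10 = 59049.
Step 3: Hamming bound ⌊q^n / V_q(n,t)⌋ = ⌊59049/1161⌋ = 50.
Step 4: Compare |C| = 43 to 50: satisfied.
The claimed |C| lies below the Hamming bound.


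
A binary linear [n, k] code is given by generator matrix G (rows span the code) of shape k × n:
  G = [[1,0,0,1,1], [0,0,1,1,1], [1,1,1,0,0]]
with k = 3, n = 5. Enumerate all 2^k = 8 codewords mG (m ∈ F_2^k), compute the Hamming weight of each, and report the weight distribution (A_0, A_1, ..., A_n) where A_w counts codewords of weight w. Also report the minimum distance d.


Weight distribution: A_0 = 1, A_1 = 1, A_2 = 1, A_3 = 3, A_4 = 2. Minimum distance d = 1.

Enumerate all 2^3 = 8 messages m ∈ F_2^3.
For each, compute codeword c = mG in F_2^5, then tally its weight.
  m = 000 → c = 00000, weight = 0.
  m = 100 → c = 10011, weight = 3.
  m = 010 → c = 00111, weight = 3.
  m = 110 → c = 10100, weight = 2.
  m = 001 → c = 11100, weight = 3.
  m = 101 → c = 01111, weight = 4.
  m = 011 → c = 11011, weight = 4.
  m = 111 → c = 01000, weight = 1.
Tally weights:
  weight 0: 1 codewords.
  weight 1: 1 codewords.
  weight 2: 1 codewords.
  weight 3: 3 codewords.
  weight 4: 2 codewords.
Minimum distance d = smallest w > 0 with A_w > 0 = 1.
Sanity: Σ A_w = 8 = 2^3 = 8 ✓.


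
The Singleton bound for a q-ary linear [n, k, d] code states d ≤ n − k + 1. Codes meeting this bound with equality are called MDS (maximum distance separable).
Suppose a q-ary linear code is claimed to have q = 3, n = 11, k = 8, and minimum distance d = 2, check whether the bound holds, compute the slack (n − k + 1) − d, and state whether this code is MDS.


Singleton RHS = n − k + 1 = 4, slack = 2, bound satisfied, not MDS.

Singleton bound: d ≤ n − k + 1.
Here n = 11, k = 8, so n − k + 1 = 4.
Given d = 2, check d ≤ 4: YES.
Slack = (n − k + 1) − d = 2.
The code is NOT MDS (slack = 2 > 0).
Description: the claimed parameters are [11, 8, 2]_3; such a code would be non-MDS.


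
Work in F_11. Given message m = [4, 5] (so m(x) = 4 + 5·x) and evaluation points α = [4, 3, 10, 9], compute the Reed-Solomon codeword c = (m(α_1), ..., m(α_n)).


c = [2, 8, 10, 5]

Message polynomial: m(x) = 4 + 5·x (mod 11).
For each evaluation point α_i, compute m(α_i) mod 11:
  α_1 = 4: Horner steps 5 → 2, so m(4) = 2.
  α_2 = 3: Horner steps 5 → 8, so m(3) = 8.
  α_3 = 10: Horner steps 5 → 10, so m(10) = 10.
  α_4 = 9: Horner steps 5 → 5, so m(9) = 5.
Codeword c = [2, 8, 10, 5] ∈ F_11^4.


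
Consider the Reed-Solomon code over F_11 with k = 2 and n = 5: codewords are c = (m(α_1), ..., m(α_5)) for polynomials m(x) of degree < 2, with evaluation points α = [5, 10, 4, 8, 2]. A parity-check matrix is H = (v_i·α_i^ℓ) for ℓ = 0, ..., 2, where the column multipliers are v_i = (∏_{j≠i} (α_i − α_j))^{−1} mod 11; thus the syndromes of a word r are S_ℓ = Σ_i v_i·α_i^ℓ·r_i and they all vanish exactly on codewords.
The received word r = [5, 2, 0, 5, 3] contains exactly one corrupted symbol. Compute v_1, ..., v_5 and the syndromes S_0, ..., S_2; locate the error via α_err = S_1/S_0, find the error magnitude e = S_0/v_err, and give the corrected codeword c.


S = (1, 5, 3), error at position 1, error magnitude e = 1, c = [4, 2, 0, 5, 3].

Step 1: column multipliers v_i = (∏_{j≠i}(α_i − α_j))^{−1} mod 11.
  i = 1 (α = 5): (5−10)(5−4)(5−8)(5−2) = (−5)·1·(−3)·3 = 45 ≡ 1, so v_1 = 1^{−1} = 1 (mod 11).
  i = 2 (α = 10): (10−5)(10−4)(10−8)(10−2) = 5·6·2·8 = 480 ≡ 7, so v_2 = 7^{−1} = 8 (mod 11).
  i = 3 (α = 4): (4−5)(4−10)(4−8)(4−2) = (−1)·(−6)·(−4)·2 = −48 ≡ 7, so v_3 = 7^{−1} = 8 (mod 11).
  i = 4 (α = 8): (8−5)(8−10)(8−4)(8−2) = 3·(−2)·4·6 = −144 ≡ 10, so v_4 = 10^{−1} = 10 (mod 11).
  i = 5 (α = 2): (2−5)(2−10)(2−4)(2−8) = (−3)·(−8)·(−2)·(−6) = 288 ≡ 2, so v_5 = 2^{−1} = 6 (mod 11).
  v = [1, 8, 8, 10, 6].
Step 2: syndromes of r = [5, 2, 0, 5, 3] (all sums mod 11).
  S_0 = Σ v_i r_i = 1·5 + 8·2 + 8·0 + 10·5 + 6·3 = 89 ≡ 1.
  S_1 = Σ v_i α_i r_i = 1·5·5 + 8·10·2 + 8·4·0 + 10·8·5 + 6·2·3 = 621 ≡ 5.
  α_i^2 mod 11 = [3, 1, 5, 9, 4].
  S_2 = Σ v_i α_i^2 r_i = 1·3·5 + 8·1·2 + 8·5·0 + 10·9·5 + 6·4·3 = 553 ≡ 3.
  S = (1, 5, 3) ≠ 0, so r is not a codeword (an error is present).
Step 3: locate the error. For a single error e at position i, S_ℓ = v_i·e·α_i^ℓ, so α_err = S_1/S_0.
  S_0^{−1} = 1^{−1} = 1 (mod 11), so α_err = 5·1 = 5 ≡ 5 = α_1. Error position i = 1.
  Consistency check: S_2/S_1 = 3·9 = 27 ≡ 5 = α_err ✓ (single-error assumption holds).
Step 4: error magnitude e = S_0/v_1 = S_0·∏_{j≠1}(α_1 − α_j) = 1·1 = 1 ≡ 1 (mod 11).
Step 5: correct position 1: c_1 = r_1 − e = 5 − 1 ≡ 4 (mod 11). Hence c = [4, 2, 0, 5, 3].
  Check: interpolating c through the α_i gives m(x) = 6 + 4·x (degree < 2) with m(α_i) = c_i for every i, so c is indeed a codeword.


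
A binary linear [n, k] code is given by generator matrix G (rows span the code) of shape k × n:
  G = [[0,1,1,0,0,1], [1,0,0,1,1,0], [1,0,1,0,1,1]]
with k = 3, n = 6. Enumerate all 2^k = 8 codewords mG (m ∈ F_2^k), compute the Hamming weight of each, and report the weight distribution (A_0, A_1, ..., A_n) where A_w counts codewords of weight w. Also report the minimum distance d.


Weight distribution: A_0 = 1, A_2 = 1, A_3 = 4, A_4 = 1, A_6 = 1. Minimum distance d = 2.

Enumerate all 2^3 = 8 messages m ∈ F_2^3.
For each, compute codeword c = mG in F_2^6, then tally its weight.
  m = 000 → c = 000000, weight = 0.
  m = 100 → c = 011001, weight = 3.
  m = 010 → c = 100110, weight = 3.
  m = 110 → c = 111111, weight = 6.
  m = 001 → c = 101011, weight = 4.
  m = 101 → c = 110010, weight = 3.
  m = 011 → c = 001101, weight = 3.
  m = 111 → c = 010100, weight = 2.
Tally weights:
  weight 0: 1 codewords.
  weight 2: 1 codewords.
  weight 3: 4 codewords.
  weight 4: 1 codewords.
  weight 6: 1 codewords.
Minimum distance d = smallest w > 0 with A_w > 0 = 2.
Sanity: Σ A_w = 8 = 2^3 = 8 ✓.


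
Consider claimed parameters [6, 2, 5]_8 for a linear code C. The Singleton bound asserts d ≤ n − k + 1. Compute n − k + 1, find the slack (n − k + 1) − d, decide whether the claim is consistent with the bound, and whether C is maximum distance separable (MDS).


Singleton RHS = n − k + 1 = 5, slack = 0, bound satisfied, MDS.

Singleton bound: d ≤ n − k + 1.
Here n = 6, k = 2, so n − k + 1 = 5.
Given d = 5, check d ≤ 5: YES.
Slack = (n − k + 1) − d = 0.
The code is MDS (slack = 0).
Description: the claimed parameters are [6, 2, 5]_8; such a code would be MDS (meets Singleton bound).


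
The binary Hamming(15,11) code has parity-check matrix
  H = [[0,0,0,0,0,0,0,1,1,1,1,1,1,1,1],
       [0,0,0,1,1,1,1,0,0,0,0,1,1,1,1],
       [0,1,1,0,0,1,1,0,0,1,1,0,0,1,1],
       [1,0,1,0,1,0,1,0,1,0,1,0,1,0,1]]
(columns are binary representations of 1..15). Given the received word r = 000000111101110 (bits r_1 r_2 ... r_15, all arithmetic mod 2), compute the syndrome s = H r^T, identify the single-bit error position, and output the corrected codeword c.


s = (0, 0, 1, 1)^T, error position = 3, corrected codeword c = 001000111101110

Compute s = H r^T mod 2 one row at a time:
  s_1 = 1 + 1 + 1 + 0 + 1 + 1 + 1 + 0 = 6 ≡ 0 (mod 2).
  s_2 = 0 + 0 + 0 + 1 + 1 + 1 + 1 + 0 = 4 ≡ 0 (mod 2).
  s_3 = 0 + 0 + 0 + 1 + 1 + 0 + 1 + 0 = 3 ≡ 1 (mod 2).
  s_4 = 0 + 0 + 0 + 1 + 1 + 0 + 1 + 0 = 3 ≡ 1 (mod 2).
s = (0, 0, 1, 1)^T — this equals column 3 of H (binary 0011), so error is at position 3.
Correct: flip bit 3 of r = 000000111101110 to get c = 001000111101110.


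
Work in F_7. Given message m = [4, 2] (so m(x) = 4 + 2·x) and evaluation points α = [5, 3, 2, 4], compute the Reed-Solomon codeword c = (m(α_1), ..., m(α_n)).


c = [0, 3, 1, 5]

Message polynomial: m(x) = 4 + 2·x (mod 7).
For each evaluation point α_i, compute m(α_i) mod 7:
  α_1 = 5: Horner steps 2 → 0, so m(5) = 0.
  α_2 = 3: Horner steps 2 → 3, so m(3) = 3.
  α_3 = 2: Horner steps 2 → 1, so m(2) = 1.
  α_4 = 4: Horner steps 2 → 5, so m(4) = 5.
Codeword c = [0, 3, 1, 5] ∈ F_7^4.


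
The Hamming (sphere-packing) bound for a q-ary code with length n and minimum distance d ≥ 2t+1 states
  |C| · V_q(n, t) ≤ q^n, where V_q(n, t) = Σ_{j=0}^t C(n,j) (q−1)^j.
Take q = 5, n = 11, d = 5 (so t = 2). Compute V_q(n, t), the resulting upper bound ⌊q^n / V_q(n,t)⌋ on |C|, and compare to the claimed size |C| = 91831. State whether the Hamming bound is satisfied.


V_q(n, t) = 925, q^n = 48828125, Hamming bound = 52787, |C| = 91831 > bound (violated).

Step 1: Compute V_q(n, t) = Σ_{j=0}^2 C(n, j) (q−1)^j.
  j = 0: C(11,0)·(4)^0 = 1·1 = 1.
  j = 1: C(11,1)·(4)^1 = 11·4 = 44.
  j = 2: C(11,2)·(4)^2 = 55·16 = 880.
  V_q(n, t) = 1 + 44 + 880 = 925.
Step 2: q^n = 5^11 = 48828125.
Step 3: Hamming bound ⌊q^n / V_q(n,t)⌋ = ⌊48828125/925⌋ = 52787.
Step 4: Compare |C| = 91831 to 52787: violated.
The claimed |C| lies above the Hamming bound, so no 5-ary code of length 11 with d ≥ 5 can have 91831 codewords.


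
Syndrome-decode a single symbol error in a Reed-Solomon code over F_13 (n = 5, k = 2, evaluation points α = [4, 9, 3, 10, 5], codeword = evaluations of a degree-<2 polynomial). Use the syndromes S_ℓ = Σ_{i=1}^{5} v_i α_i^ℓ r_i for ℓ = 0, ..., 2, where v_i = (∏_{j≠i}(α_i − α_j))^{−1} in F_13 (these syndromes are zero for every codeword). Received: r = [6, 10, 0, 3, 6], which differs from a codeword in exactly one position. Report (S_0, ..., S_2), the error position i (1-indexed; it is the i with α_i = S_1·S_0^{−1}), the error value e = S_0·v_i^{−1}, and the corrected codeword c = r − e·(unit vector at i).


S = (7, 9, 6), error at position 5, error magnitude e = 7, c = [6, 10, 0, 3, 12].

Step 1: column multipliers v_i = (∏_{j≠i}(α_i − α_j))^{−1} mod 13.
  i = 1 (α = 4): (4−9)(4−3)(4−10)(4−5) = (−5)·1·(−6)·(−1) = −30 ≡ 9, so v_1 = 9^{−1} = 3 (mod 13).
  i = 2 (α = 9): (9−4)(9−3)(9−10)(9−5) = 5·6·(−1)·4 = −120 ≡ 10, so v_2 = 10^{−1} = 4 (mod 13).
  i = 3 (α = 3): (3−4)(3−9)(3−10)(3−5) = (−1)·(−6)·(−7)·(−2) = 84 ≡ 6, so v_3 = 6^{−1} = 11 (mod 13).
  i = 4 (α = 10): (10−4)(10−9)(10−3)(10−5) = 6·1·7·5 = 210 ≡ 2, so v_4 = 2^{−1} = 7 (mod 13).
  i = 5 (α = 5): (5−4)(5−9)(5−3)(5−10) = 1·(−4)·2·(−5) = 40 ≡ 1, so v_5 = 1^{−1} = 1 (mod 13).
  v = [3, 4, 11, 7, 1].
Step 2: syndromes of r = [6, 10, 0, 3, 6] (all sums mod 13).
  S_0 = Σ v_i r_i = 3·6 + 4·10 + 11·0 + 7·3 + 1·6 = 85 ≡ 7.
  S_1 = Σ v_i α_i r_i = 3·4·6 + 4·9·10 + 11·3·0 + 7·10·3 + 1·5·6 = 672 ≡ 9.
  α_i^2 mod 13 = [3, 3, 9, 9, 12].
  S_2 = Σ v_i α_i^2 r_i = 3·3·6 + 4·3·10 + 11·9·0 + 7·9·3 + 1·12·6 = 435 ≡ 6.
  S = (7, 9, 6) ≠ 0, so r is not a codeword (an error is present).
Step 3: locate the error. For a single error e at position i, S_ℓ = v_i·e·α_i^ℓ, so α_err = S_1/S_0.
  S_0^{−1} = 7^{−1} = 2 (mod 13), so α_err = 9·2 = 18 ≡ 5 = α_5. Error position i = 5.
  Consistency check: S_2/S_1 = 6·3 = 18 ≡ 5 = α_err ✓ (single-error assumption holds).
Step 4: error magnitude e = S_0/v_5 = S_0·∏_{j≠5}(α_5 − α_j) = 7·1 = 7 ≡ 7 (mod 13).
Step 5: correct position 5: c_5 = r_5 − e = 6 − 7 ≡ 12 (mod 13). Hence c = [6, 10, 0, 3, 12].
  Check: interpolating c through the α_i gives m(x) = 8 + 6·x (degree < 2) with m(α_i) = c_i for every i, so c is indeed a codeword.


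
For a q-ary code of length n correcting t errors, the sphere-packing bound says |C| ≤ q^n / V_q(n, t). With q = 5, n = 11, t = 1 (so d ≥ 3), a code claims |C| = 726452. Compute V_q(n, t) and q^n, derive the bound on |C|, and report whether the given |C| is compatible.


V_q(n, t) = 45, q^n = 48828125, Hamming bound = 1085069, |C| = 726452 ≤ bound (satisfied).

Step 1: Compute V_q(n, t) = Σ_{j=0}^1 C(n, j) (q−1)^j.
  j = 0: C(11,0)·(4)^0 = 1·1 = 1.
  j = 1: C(11,1)·(4)^1 = 11·4 = 44.
  V_q(n, t) = 1 + 44 = 45.
Step 2: q^n = 5^11 = 48828125.
Step 3: Hamming bound ⌊q^n / V_q(n,t)⌋ = ⌊48828125/45⌋ = 1085069.
Step 4: Compare |C| = 726452 to 1085069: satisfied.
The claimed |C| lies below the Hamming bound.


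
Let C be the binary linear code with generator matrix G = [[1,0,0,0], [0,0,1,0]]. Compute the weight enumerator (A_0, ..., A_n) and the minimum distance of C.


Weight distribution: A_0 = 1, A_1 = 2, A_2 = 1. Minimum distance d = 1.

Enumerate all 2^2 = 4 messages m ∈ F_2^2.
For each, compute codeword c = mG in F_2^4, then tally its weight.
  m = 00 → c = 0000, weight = 0.
  m = 10 → c = 1000, weight = 1.
  m = 01 → c = 0010, weight = 1.
  m = 11 → c = 1010, weight = 2.
Tally weights:
  weight 0: 1 codewords.
  weight 1: 2 codewords.
  weight 2: 1 codewords.
Minimum distance d = smallest w > 0 with A_w > 0 = 1.
Sanity: Σ A_w = 4 = 2^2 = 4 ✓.


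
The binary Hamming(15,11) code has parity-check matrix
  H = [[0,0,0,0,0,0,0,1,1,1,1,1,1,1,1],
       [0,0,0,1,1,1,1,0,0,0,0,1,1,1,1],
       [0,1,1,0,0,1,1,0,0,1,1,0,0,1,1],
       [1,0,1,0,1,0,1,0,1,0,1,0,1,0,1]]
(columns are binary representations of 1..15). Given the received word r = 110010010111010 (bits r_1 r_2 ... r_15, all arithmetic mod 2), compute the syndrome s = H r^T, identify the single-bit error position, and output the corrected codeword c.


s = (1, 1, 0, 1)^T, error position = 13, corrected codeword c = 110010010111110

Compute s = H r^T mod 2 one row at a time:
  s_1 = 1 + 0 + 1 + 1 + 1 + 0 + 1 + 0 = 5 ≡ 1 (mod 2).
  s_2 = 0 + 1 + 0 + 0 + 1 + 0 + 1 + 0 = 3 ≡ 1 (mod 2).
  s_3 = 1 + 0 + 0 + 0 + 1 + 1 + 1 + 0 = 4 ≡ 0 (mod 2).
  s_4 = 1 + 0 + 1 + 0 + 0 + 1 + 0 + 0 = 3 ≡ 1 (mod 2).
s = (1, 1, 0, 1)^T — this equals column 13 of H (binary 1101), so error is at position 13.
Correct: flip bit 13 of r = 110010010111010 to get c = 110010010111110.


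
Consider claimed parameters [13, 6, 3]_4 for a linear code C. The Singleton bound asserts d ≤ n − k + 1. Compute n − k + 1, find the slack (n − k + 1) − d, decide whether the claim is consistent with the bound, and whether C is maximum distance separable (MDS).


Singleton RHS = n − k + 1 = 8, slack = 5, bound satisfied, not MDS.

Singleton bound: d ≤ n − k + 1.
Here n = 13, k = 6, so n − k + 1 = 8.
Given d = 3, check d ≤ 8: YES.
Slack = (n − k + 1) − d = 5.
The code is NOT MDS (slack = 5 > 0).
Description: the claimed parameters are [13, 6, 3]_4; such a code would be non-MDS.


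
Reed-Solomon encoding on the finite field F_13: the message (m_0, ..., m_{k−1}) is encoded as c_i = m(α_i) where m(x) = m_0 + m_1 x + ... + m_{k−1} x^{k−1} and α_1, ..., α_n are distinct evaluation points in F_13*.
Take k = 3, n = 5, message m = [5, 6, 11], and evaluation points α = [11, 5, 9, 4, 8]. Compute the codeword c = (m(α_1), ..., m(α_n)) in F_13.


c = [11, 11, 1, 10, 3]

Message polynomial: m(x) = 5 + 6·x + 11·x^2 (mod 13).
For each evaluation point α_i, compute m(α_i) mod 13:
  α_1 = 11: Horner steps 11 → 10 → 11, so m(11) = 11.
  α_2 = 5: Horner steps 11 → 9 → 11, so m(5) = 11.
  α_3 = 9: Horner steps 11 → 1 → 1, so m(9) = 1.
  α_4 = 4: Horner steps 11 → 11 → 10, so m(4) = 10.
  α_5 = 8: Horner steps 11 → 3 → 3, so m(8) = 3.
Codeword c = [11, 11, 1, 10, 3] ∈ F_13^5.


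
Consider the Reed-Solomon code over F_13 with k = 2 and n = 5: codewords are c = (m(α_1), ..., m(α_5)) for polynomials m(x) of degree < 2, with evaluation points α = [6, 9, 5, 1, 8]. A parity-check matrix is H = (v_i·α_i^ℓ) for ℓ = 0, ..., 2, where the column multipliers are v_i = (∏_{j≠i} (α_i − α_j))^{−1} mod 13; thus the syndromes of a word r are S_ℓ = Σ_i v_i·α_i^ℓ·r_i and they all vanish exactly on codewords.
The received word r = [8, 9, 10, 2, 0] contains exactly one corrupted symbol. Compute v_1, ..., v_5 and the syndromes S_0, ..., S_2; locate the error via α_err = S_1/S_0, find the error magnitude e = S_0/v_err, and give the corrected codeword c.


S = (6, 4, 7), error at position 3, error magnitude e = 11, c = [8, 9, 12, 2, 0].

Step 1: column multipliers v_i = (∏_{j≠i}(α_i − α_j))^{−1} mod 13.
  i = 1 (α = 6): (6−9)(6−5)(6−1)(6−8) = (−3)·1·5·(−2) = 30 ≡ 4, so v_1 = 4^{−1} = 10 (mod 13).
  i = 2 (α = 9): (9−6)(9−5)(9−1)(9−8) = 3·4·8·1 = 96 ≡ 5, so v_2 = 5^{−1} = 8 (mod 13).
  i = 3 (α = 5): (5−6)(5−9)(5−1)(5−8) = (−1)·(−4)·4·(−3) = −48 ≡ 4, so v_3 = 4^{−1} = 10 (mod 13).
  i = 4 (α = 1): (1−6)(1−9)(1−5)(1−8) = (−5)·(−8)·(−4)·(−7) = 1120 ≡ 2, so v_4 = 2^{−1} = 7 (mod 13).
  i = 5 (α = 8): (8−6)(8−9)(8−5)(8−1) = 2·(−1)·3·7 = −42 ≡ 10, so v_5 = 10^{−1} = 4 (mod 13).
  v = [10, 8, 10, 7, 4].
Step 2: syndromes of r = [8, 9, 10, 2, 0] (all sums mod 13).
  S_0 = Σ v_i r_i = 10·8 + 8·9 + 10·10 + 7·2 + 4·0 = 266 ≡ 6.
  S_1 = Σ v_i α_i r_i = 10·6·8 + 8·9·9 + 10·5·10 + 7·1·2 + 4·8·0 = 1642 ≡ 4.
  α_i^2 mod 13 = [10, 3, 12, 1, 12].
  S_2 = Σ v_i α_i^2 r_i = 10·10·8 + 8·3·9 + 10·12·10 + 7·1·2 + 4·12·0 = 2230 ≡ 7.
  S = (6, 4, 7) ≠ 0, so r is not a codeword (an error is present).
Step 3: locate the error. For a single error e at position i, S_ℓ = v_i·e·α_i^ℓ, so α_err = S_1/S_0.
  S_0^{−1} = 6^{−1} = 11 (mod 13), so α_err = 4·11 = 44 ≡ 5 = α_3. Error position i = 3.
  Consistency check: S_2/S_1 = 7·10 = 70 ≡ 5 = α_err ✓ (single-error assumption holds).
Step 4: error magnitude e = S_0/v_3 = S_0·∏_{j≠3}(α_3 − α_j) = 6·4 = 24 ≡ 11 (mod 13).
Step 5: correct position 3: c_3 = r_3 − e = 10 − 11 ≡ 12 (mod 13). Hence c = [8, 9, 12, 2, 0].
  Check: interpolating c through the α_i gives m(x) = 6 + 9·x (degree < 2) with m(α_i) = c_i for every i, so c is indeed a codeword.


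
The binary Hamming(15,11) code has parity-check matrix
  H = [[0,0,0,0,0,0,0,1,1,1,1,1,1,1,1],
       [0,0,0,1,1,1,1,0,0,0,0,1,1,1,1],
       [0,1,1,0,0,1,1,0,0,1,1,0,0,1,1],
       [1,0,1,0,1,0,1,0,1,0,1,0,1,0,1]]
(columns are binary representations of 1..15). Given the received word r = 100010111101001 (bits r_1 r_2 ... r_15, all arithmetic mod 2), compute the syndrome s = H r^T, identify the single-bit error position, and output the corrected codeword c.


s = (1, 0, 1, 1)^T, error position = 11, corrected codeword c = 100010111111001

Compute s = H r^T mod 2 one row at a time:
  s_1 = 1 + 1 + 1 + 0 + 1 + 0 + 0 + 1 = 5 ≡ 1 (mod 2).
  s_2 = 0 + 1 + 0 + 1 + 1 + 0 + 0 + 1 = 4 ≡ 0 (mod 2).
  s_3 = 0 + 0 + 0 + 1 + 1 + 0 + 0 + 1 = 3 ≡ 1 (mod 2).
  s_4 = 1 + 0 + 1 + 1 + 1 + 0 + 0 + 1 = 5 ≡ 1 (mod 2).
s = (1, 0, 1, 1)^T — this equals column 11 of H (binary 1011), so error is at position 11.
Correct: flip bit 11 of r = 100010111101001 to get c = 100010111111001.


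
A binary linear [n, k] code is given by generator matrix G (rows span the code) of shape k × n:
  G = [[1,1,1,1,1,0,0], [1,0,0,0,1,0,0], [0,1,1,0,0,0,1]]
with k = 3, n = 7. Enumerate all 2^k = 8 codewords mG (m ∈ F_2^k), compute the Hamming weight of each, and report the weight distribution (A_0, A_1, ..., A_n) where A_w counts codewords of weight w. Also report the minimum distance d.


Weight distribution: A_0 = 1, A_2 = 2, A_3 = 2, A_4 = 1, A_5 = 2. Minimum distance d = 2.

Enumerate all 2^3 = 8 messages m ∈ F_2^3.
For each, compute codeword c = mG in F_2^7, then tally its weight.
  m = 000 → c = 0000000, weight = 0.
  m = 100 → c = 1111100, weight = 5.
  m = 010 → c = 1000100, weight = 2.
  m = 110 → c = 0111000, weight = 3.
  m = 001 → c = 0110001, weight = 3.
  m = 101 → c = 1001101, weight = 4.
  m = 011 → c = 1110101, weight = 5.
  m = 111 → c = 0001001, weight = 2.
Tally weights:
  weight 0: 1 codewords.
  weight 2: 2 codewords.
  weight 3: 2 codewords.
  weight 4: 1 codewords.
  weight 5: 2 codewords.
Minimum distance d = smallest w > 0 with A_w > 0 = 2.
Sanity: Σ A_w = 8 = 2^3 = 8 ✓.


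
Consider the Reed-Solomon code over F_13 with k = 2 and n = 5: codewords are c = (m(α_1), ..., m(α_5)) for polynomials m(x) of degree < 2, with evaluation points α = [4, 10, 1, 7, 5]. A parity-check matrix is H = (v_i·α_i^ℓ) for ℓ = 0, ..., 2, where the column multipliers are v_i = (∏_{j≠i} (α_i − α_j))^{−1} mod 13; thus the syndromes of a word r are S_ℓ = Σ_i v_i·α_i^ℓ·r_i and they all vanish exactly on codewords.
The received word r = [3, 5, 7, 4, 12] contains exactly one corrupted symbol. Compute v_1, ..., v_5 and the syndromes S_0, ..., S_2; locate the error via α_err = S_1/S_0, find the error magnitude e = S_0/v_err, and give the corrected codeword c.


S = (4, 4, 4), error at position 3, error magnitude e = 5, c = [3, 5, 2, 4, 12].

Step 1: column multipliers v_i = (∏_{j≠i}(α_i − α_j))^{−1} mod 13.
  i = 1 (α = 4): (4−10)(4−1)(4−7)(4−5) = (−6)·3·(−3)·(−1) = −54 ≡ 11, so v_1 = 11^{−1} = 6 (mod 13).
  i = 2 (α = 10): (10−4)(10−1)(10−7)(10−5) = 6·9·3·5 = 810 ≡ 4, so v_2 = 4^{−1} = 10 (mod 13).
  i = 3 (α = 1): (1−4)(1−10)(1−7)(1−5) = (−3)·(−9)·(−6)·(−4) = 648 ≡ 11, so v_3 = 11^{−1} = 6 (mod 13).
  i = 4 (α = 7): (7−4)(7−10)(7−1)(7−5) = 3·(−3)·6·2 = −108 ≡ 9, so v_4 = 9^{−1} = 3 (mod 13).
  i = 5 (α = 5): (5−4)(5−10)(5−1)(5−7) = 1·(−5)·4·(−2) = 40 ≡ 1, so v_5 = 1^{−1} = 1 (mod 13).
  v = [6, 10, 6, 3, 1].
Step 2: syndromes of r = [3, 5, 7, 4, 12] (all sums mod 13).
  S_0 = Σ v_i r_i = 6·3 + 10·5 + 6·7 + 3·4 + 1·12 = 134 ≡ 4.
  S_1 = Σ v_i α_i r_i = 6·4·3 + 10·10·5 + 6·1·7 + 3·7·4 + 1·5·12 = 758 ≡ 4.
  α_i^2 mod 13 = [3, 9, 1, 10, 12].
  S_2 = Σ v_i α_i^2 r_i = 6·3·3 + 10·9·5 + 6·1·7 + 3·10·4 + 1·12·12 = 810 ≡ 4.
  S = (4, 4, 4) ≠ 0, so r is not a codeword (an error is present).
Step 3: locate the error. For a single error e at position i, S_ℓ = v_i·e·α_i^ℓ, so α_err = S_1/S_0.
  S_0^{−1} = 4^{−1} = 10 (mod 13), so α_err = 4·10 = 40 ≡ 1 = α_3. Error position i = 3.
  Consistency check: S_2/S_1 = 4·10 = 40 ≡ 1 = α_err ✓ (single-error assumption holds).
Step 4: error magnitude e = S_0/v_3 = S_0·∏_{j≠3}(α_3 − α_j) = 4·11 = 44 ≡ 5 (mod 13).
Step 5: correct position 3: c_3 = r_3 − e = 7 − 5 ≡ 2 (mod 13). Hence c = [3, 5, 2, 4, 12].
  Check: interpolating c through the α_i gives m(x) = 6 + 9·x (degree < 2) with m(α_i) = c_i for every i, so c is indeed a codeword.


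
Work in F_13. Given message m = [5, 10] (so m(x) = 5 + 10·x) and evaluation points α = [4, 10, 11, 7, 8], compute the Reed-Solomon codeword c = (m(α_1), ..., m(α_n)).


c = [6, 1, 11, 10, 7]

Message polynomial: m(x) = 5 + 10·x (mod 13).
For each evaluation point α_i, compute m(α_i) mod 13:
  α_1 = 4: Horner steps 10 → 6, so m(4) = 6.
  α_2 = 10: Horner steps 10 → 1, so m(10) = 1.
  α_3 = 11: Horner steps 10 → 11, so m(11) = 11.
  α_4 = 7: Horner steps 10 → 10, so m(7) = 10.
  α_5 = 8: Horner steps 10 → 7, so m(8) = 7.
Codeword c = [6, 1, 11, 10, 7] ∈ F_13^5.


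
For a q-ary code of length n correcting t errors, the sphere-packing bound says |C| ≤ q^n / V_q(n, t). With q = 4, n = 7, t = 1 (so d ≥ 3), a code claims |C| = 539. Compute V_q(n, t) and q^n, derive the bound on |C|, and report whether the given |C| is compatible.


V_q(n, t) = 22, q^n = 16384, Hamming bound = 744, |C| = 539 ≤ bound (satisfied).

Step 1: Compute V_q(n, t) = Σ_{j=0}^1 C(n, j) (q−1)^j.
  j = 0: C(7,0)·(3)^0 = 1·1 = 1.
  j = 1: C(7,1)·(3)^1 = 7·3 = 21.
  V_q(n, t) = 1 + 21 = 22.
Step 2: q^n = 4^7 = 16384.
Step 3: Hamming bound ⌊q^n / V_q(n,t)⌋ = ⌊16384/22⌋ = 744.
Step 4: Compare |C| = 539 to 744: satisfied.
The claimed |C| lies below the Hamming bound.


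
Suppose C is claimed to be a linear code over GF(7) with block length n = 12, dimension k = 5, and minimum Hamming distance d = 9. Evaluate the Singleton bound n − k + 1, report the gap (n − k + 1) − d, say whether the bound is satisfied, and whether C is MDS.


Singleton RHS = n − k + 1 = 8, slack = -1, bound violated (no such code; not MDS).

Singleton bound: d ≤ n − k + 1.
Here n = 12, k = 5, so n − k + 1 = 8.
Given d = 9, check d ≤ 8: NO.
Slack = (n − k + 1) − d = -1.
The slack is negative: d = 9 exceeds n − k + 1 = 8 by 1, so the Singleton bound is violated and no linear [12, 5, 9]_7 code can exist. In particular it is not MDS (MDS requires d = n − k + 1 exactly).
Description: the claimed parameters are [12, 5, 9]_7; such a code would be impossible (violates the Singleton bound).


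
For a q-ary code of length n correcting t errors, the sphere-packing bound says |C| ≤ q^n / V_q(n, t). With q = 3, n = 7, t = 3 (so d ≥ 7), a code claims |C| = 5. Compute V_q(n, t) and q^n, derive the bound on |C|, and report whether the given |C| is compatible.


V_q(n, t) = 379, q^n = 2187, Hamming bound = 5, |C| = 5 ≤ bound (satisfied).

Step 1: Compute V_q(n, t) = Σ_{j=0}^3 C(n, j) (q−1)^j.
  j = 0: C(7,0)·(2)^0 = 1·1 = 1.
  j = 1: C(7,1)·(2)^1 = 7·2 = 14.
  j = 2: C(7,2)·(2)^2 = 21·4 = 84.
  j = 3: C(7,3)·(2)^3 = 35·8 = 280.
  V_q(n, t) = 1 + 14 + 84 + 280 = 379.
Step 2: q^n = 3^7 = 2187.
Step 3: Hamming bound ⌊q^n / V_q(n,t)⌋ = ⌊2187/379⌋ = 5.
Step 4: Compare |C| = 5 to 5: satisfied.
The claimed |C| lies at the Hamming bound (tight).


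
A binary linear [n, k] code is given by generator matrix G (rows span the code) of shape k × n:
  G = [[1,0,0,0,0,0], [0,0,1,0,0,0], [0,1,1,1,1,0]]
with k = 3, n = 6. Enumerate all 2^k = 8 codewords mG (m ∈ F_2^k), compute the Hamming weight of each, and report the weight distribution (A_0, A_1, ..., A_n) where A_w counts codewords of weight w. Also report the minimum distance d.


Weight distribution: A_0 = 1, A_1 = 2, A_2 = 1, A_3 = 1, A_4 = 2, A_5 = 1. Minimum distance d = 1.

Enumerate all 2^3 = 8 messages m ∈ F_2^3.
For each, compute codeword c = mG in F_2^6, then tally its weight.
  m = 000 → c = 000000, weight = 0.
  m = 100 → c = 100000, weight = 1.
  m = 010 → c = 001000, weight = 1.
  m = 110 → c = 101000, weight = 2.
  m = 001 → c = 011110, weight = 4.
  m = 101 → c = 111110, weight = 5.
  m = 011 → c = 010110, weight = 3.
  m = 111 → c = 110110, weight = 4.
Tally weights:
  weight 0: 1 codewords.
  weight 1: 2 codewords.
  weight 2: 1 codewords.
  weight 3: 1 codewords.
  weight 4: 2 codewords.
  weight 5: 1 codewords.
Minimum distance d = smallest w > 0 with A_w > 0 = 1.
Sanity: Σ A_w = 8 = 2^3 = 8 ✓.


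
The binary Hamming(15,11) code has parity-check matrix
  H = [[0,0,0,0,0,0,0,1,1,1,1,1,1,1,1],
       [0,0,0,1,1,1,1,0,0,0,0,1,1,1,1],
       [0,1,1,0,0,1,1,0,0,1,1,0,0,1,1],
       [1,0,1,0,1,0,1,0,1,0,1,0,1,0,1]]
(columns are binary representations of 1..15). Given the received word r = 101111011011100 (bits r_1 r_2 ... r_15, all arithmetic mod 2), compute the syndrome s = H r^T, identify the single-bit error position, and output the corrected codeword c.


s = (1, 1, 1, 0)^T, error position = 14, corrected codeword c = 101111011011110

Compute s = H r^T mod 2 one row at a time:
  s_1 = 1 + 1 + 0 + 1 + 1 + 1 + 0 + 0 = 5 ≡ 1 (mod 2).
  s_2 = 1 + 1 + 1 + 0 + 1 + 1 + 0 + 0 = 5 ≡ 1 (mod 2).
  s_3 = 0 + 1 + 1 + 0 + 0 + 1 + 0 + 0 = 3 ≡ 1 (mod 2).
  s_4 = 1 + 1 + 1 + 0 + 1 + 1 + 1 + 0 = 6 ≡ 0 (mod 2).
s = (1, 1, 1, 0)^T — this equals column 14 of H (binary 1110), so error is at position 14.
Correct: flip bit 14 of r = 101111011011100 to get c = 101111011011110.
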